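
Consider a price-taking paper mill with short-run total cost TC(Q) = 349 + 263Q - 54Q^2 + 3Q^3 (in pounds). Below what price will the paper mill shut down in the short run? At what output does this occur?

£20 per unit, at Q = 9

The shutdown price is the minimum of AVC. VC = 263Q - 54Q^2 + 3Q^3, so AVC = 263 - 54Q + 3Q^2.
At the minimum of AVC, MC = AVC. MC = 263 - 108Q + 9Q^2; setting MC = AVC gives 6Q^2 - 54Q = 0, so Q = 9. min AVC = 20.
So the shutdown price is £20.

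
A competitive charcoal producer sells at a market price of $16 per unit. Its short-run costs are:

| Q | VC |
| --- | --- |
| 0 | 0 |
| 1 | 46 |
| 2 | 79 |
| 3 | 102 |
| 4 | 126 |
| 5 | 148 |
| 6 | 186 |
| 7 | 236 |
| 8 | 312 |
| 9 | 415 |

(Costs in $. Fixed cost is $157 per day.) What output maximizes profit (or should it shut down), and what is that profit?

Compute π = P·Q − TC at each output: Q=0: -157; Q=1: -187; Q=2: -204; Q=3: -211; Q=4: -219; Q=5: -225; Q=6: -247; Q=7: -281; Q=8: -341; Q=9: -428.
Profit is highest at Q = 0. Equivalently, the lowest AVC in the table is 148/5 ≈ $29.60 at Q = 5, and P = $16 falls below it — price never covers variable cost, so the firm shuts down and loses only its fixed cost.

Q = 0 (shut down); profit = -$157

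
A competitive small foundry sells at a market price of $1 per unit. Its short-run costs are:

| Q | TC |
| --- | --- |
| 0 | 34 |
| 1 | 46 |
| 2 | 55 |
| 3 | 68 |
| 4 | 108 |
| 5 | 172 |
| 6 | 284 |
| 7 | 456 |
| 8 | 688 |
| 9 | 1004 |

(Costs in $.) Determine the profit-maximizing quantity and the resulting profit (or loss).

Profit at each row (π = 1Q − TC): Q=0: -34; Q=1: -45; Q=2: -53; Q=3: -65; Q=4: -104; Q=5: -167; Q=6: -278; Q=7: -449; Q=8: -680; Q=9: -995.
Profit is highest at Q = 0. Equivalently, the lowest AVC in the table is 21/2 ≈ $10.50 at Q = 2, and P = $1 falls below it — price never covers variable cost, so the firm shuts down and loses only its fixed cost.

Q = 0 (shut down); profit = -$34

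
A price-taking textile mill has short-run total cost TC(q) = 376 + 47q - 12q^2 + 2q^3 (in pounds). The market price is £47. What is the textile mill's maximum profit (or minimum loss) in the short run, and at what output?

Profit = -£312 at q = 4

AVC = 47 - 12q + 2q^2 has its minimum £29 at q = 3; price £47 clears that bar, so the firm operates.
MC = 47 - 24q + 6q^2. Setting P = MC and taking the root on the rising branch gives q* = 4.
TR = 47·4 = 188. TC = 376 + 124 = 500. Profit = 188 − 500 = -£312.
Shutting down would mean losing the fixed cost of £376, so operating at a loss of £312 is better by £64.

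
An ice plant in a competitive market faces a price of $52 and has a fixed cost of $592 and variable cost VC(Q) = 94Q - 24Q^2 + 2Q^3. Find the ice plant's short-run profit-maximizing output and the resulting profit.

Profit = -$396 at Q = 7

AVC = 94 - 24Q + 2Q^2; min AVC = $22 at Q = 6. Since P = $52 ≥ min AVC, the firm produces.
With MC = 94 - 48Q + 6Q^2, P = MC on the upward-sloping part at Q* = 7.
TR = 52·7 = 364. TC = 592 + 168 = 760. Profit = 364 − 760 = -$396.
That loss of $396 beats the $592 the firm would lose by shutting down; producing recovers $196 of fixed cost.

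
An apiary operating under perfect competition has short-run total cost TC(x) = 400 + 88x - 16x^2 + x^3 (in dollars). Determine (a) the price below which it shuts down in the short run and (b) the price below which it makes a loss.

Shutdown price = $24; break-even price = $68

Shutdown price = min AVC. AVC = 88 - 16x + x^2, with vertex at x = 8 and minimum $24.
ATC = 400/x + 88 - 16x + x^2. Setting dATC/dx = −400/x^2 − 16 + 2x = 0 gives x = 10 (since 2·10^3 − 16·10^2 = 400).
min ATC = 400/10 + 88 − 16·10 + 10^2 = $68. That is the break-even price.
Between these two prices the firm operates at a loss; above $68 it earns a profit.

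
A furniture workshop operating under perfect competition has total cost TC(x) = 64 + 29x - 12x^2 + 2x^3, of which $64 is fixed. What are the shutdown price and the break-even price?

Shutdown price = min AVC. AVC = 29 - 12x + 2x^2, with vertex at x = 3 and minimum $11.
ATC = 64/x + 29 - 12x + 2x^2. Setting dATC/dx = −64/x^2 − 12 + 4x = 0 gives x = 4 (since 4·4^3 − 12·4^2 = 64).
min ATC = 64/4 + 29 − 12·4 + 2·4^2 = $29. That is the break-even price.
Between these two prices the firm operates at a loss; above $29 it earns a profit.

Shutdown price = $11; break-even price = $29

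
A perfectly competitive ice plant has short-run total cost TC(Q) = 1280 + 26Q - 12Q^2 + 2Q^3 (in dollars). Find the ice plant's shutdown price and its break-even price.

Shutdown price = min AVC. AVC = 26 - 12Q + 2Q^2, with vertex at Q = 3 and minimum $8.
ATC = 1280/Q + 26 - 12Q + 2Q^2. Setting dATC/dQ = −1280/Q^2 − 12 + 4Q = 0 gives Q = 8 (since 4·8^3 − 12·8^2 = 1280).
min ATC = 1280/8 + 26 − 12·8 + 2·8^2 = $218. That is the break-even price.
Between these two prices the firm operates at a loss; above $218 it earns a profit.

Shutdown price = $8; break-even price = $218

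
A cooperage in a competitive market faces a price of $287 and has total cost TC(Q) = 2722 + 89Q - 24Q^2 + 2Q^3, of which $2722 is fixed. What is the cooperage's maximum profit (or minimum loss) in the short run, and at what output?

AVC = 89 - 24Q + 2Q^2; min AVC = $17 at Q = 6. Since P = $287 ≥ min AVC, the firm produces.
With MC = 89 - 48Q + 6Q^2, P = MC on the upward-sloping part at Q* = 11.
TR = 287·11 = 3157. TC = 2722 + 737 = 3459. Profit = 3157 − 3459 = -$302.
That loss of $302 beats the $2722 the firm would lose by shutting down; producing recovers $2420 of fixed cost.

Profit = -$302 at Q = 11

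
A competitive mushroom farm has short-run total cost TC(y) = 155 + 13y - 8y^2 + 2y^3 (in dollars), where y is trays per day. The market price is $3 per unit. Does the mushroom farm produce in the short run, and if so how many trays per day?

Shut down

From TC, MC = TC'(y) = 13 - 16y + 6y^2 and AVC = VC/y = 13 - 8y + 2y^2.
AVC hits its minimum where MC = AVC, at y = 2, giving min AVC = 13 - 8·2 + 2·2^2 = $5.
Since P = $3 < min AVC = $5, price fails to cover variable cost at any output.
Shutting down limits the loss to fixed cost, $155.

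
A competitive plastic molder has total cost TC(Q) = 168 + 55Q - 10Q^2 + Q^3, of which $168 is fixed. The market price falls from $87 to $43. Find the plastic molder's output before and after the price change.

AVC = 55 - 10Q + Q^2, minimized at Q = 5 where min AVC = $30. MC = 55 - 20Q + 3Q^2.
With P = $87 above the shutdown price, P = MC gives Q = 8.
At P = $43 ≥ min AVC, set P = MC: Q = 6. The firm stays open but cuts output.

Output falls from 8 to 6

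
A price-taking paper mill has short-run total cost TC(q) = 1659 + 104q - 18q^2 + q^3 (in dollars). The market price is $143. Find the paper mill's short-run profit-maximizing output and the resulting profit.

AVC = 104 - 18q + q^2; min AVC = $23 at q = 9. Since P = $143 ≥ min AVC, the firm produces.
MC = 104 - 36q + 3q^2. Setting P = MC and taking the root on the rising branch gives q* = 13.
TR = 143·13 = 1859. TC = 1659 + 507 = 2166. Profit = 1859 − 2166 = -$307.
Shutting down would mean losing the fixed cost of $1659, so operating at a loss of $307 is better by $1352.

Profit = -$307 at q = 13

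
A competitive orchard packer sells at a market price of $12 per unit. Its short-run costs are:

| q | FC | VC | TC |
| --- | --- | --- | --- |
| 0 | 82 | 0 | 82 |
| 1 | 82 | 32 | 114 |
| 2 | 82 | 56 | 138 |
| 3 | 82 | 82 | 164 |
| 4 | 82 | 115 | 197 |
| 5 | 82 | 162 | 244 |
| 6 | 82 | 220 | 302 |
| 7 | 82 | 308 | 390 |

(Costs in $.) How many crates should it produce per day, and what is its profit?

q = 0 (shut down); profit = -$82

Profit at each row (π = 12q − TC): q=0: -82; q=1: -102; q=2: -114; q=3: -128; q=4: -149; q=5: -184; q=6: -230; q=7: -306.
Profit is highest at q = 0. Equivalently, the lowest AVC in the table is 82/3 ≈ $27.33 at q = 3, and P = $12 falls below it — price never covers variable cost, so the firm shuts down and loses only its fixed cost.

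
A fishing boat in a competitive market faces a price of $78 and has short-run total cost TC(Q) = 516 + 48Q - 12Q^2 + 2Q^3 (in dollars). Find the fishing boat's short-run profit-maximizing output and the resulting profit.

Profit = -$316 at Q = 5

AVC = 48 - 12Q + 2Q^2; min AVC = $30 at Q = 3. Since P = $78 ≥ min AVC, the firm produces.
With MC = 48 - 24Q + 6Q^2, P = MC on the upward-sloping part at Q* = 5.
TR = 78·5 = 390. TC = 516 + 190 = 706. Profit = 390 − 706 = -$316.
That loss of $316 beats the $516 the firm would lose by shutting down; producing recovers $200 of fixed cost.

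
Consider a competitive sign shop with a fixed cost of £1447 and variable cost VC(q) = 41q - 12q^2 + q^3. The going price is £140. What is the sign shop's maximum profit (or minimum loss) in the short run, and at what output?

Profit = -£237 at q = 11

AVC = 41 - 12q + q^2; min AVC = £5 at q = 6. Since P = £140 ≥ min AVC, the firm produces.
MC = 41 - 24q + 3q^2. Setting P = MC and taking the root on the rising branch gives q* = 11.
TR = 140·11 = 1540. TC = 1447 + 330 = 1777. Profit = 1540 − 1777 = -£237.
Shutting down would mean losing the fixed cost of £1447, so operating at a loss of £237 is better by £1210.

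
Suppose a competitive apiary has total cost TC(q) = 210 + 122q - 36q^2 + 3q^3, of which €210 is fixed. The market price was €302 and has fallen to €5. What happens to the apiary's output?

MC = 122 - 72q + 9q^2; the shutdown threshold is min AVC = €14 (at q = 6).
At P = €302 ≥ min AVC, set P = MC on the rising branch: q = 10.
At P = €5 < min AVC = €14, price no longer covers variable cost at any output, so the firm shuts down: q = 0.

Output falls from 10 to 0 (the firm shuts down)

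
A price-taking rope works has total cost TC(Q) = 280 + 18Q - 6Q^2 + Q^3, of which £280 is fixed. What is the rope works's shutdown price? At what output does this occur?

£9 per unit, at Q = 3

The firm shuts down when price falls below the minimum of average variable cost. AVC = VC/Q = 18 - 6Q + Q^2.
dAVC/dQ = -6 + 2Q = 0 gives Q = 3. min AVC = 18 - 6·3 + 3^2 = 9.
For P < £9 the firm produces nothing.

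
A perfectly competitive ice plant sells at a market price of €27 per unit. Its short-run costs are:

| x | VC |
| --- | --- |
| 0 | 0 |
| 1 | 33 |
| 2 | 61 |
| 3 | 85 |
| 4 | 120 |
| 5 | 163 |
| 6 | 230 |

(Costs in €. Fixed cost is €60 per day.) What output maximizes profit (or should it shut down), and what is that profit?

x = 0 (shut down); profit = -€60

Tabulate TR − TC: x=0: -60; x=1: -66; x=2: -67; x=3: -64; x=4: -72; x=5: -88; x=6: -128.
Profit is highest at x = 0. Equivalently, the lowest AVC in the table is 85/3 ≈ €28.33 at x = 3, and P = €27 falls below it — price never covers variable cost, so the firm shuts down and loses only its fixed cost.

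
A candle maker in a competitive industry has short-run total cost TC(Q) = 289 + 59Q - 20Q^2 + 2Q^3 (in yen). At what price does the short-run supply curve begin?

Short-run supply begins at min AVC. From VC = 59Q - 20Q^2 + 2Q^3, AVC = 59 - 20Q + 2Q^2.
dAVC/dQ = -20 + 4Q = 0 gives Q = 5. min AVC = 59 - 20·5 + 2·5^2 = 9.
So the shutdown price is ¥9.

¥9 per unit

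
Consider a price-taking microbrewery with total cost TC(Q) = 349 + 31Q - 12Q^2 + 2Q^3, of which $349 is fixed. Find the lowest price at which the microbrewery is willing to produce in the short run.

Short-run supply begins at min AVC. From VC = 31Q - 12Q^2 + 2Q^3, AVC = 31 - 12Q + 2Q^2.
At the minimum of AVC, MC = AVC. MC = 31 - 24Q + 6Q^2; setting MC = AVC gives 4Q^2 - 12Q = 0, so Q = 3. min AVC = 13.
So the shutdown price is $13.

$13 per unit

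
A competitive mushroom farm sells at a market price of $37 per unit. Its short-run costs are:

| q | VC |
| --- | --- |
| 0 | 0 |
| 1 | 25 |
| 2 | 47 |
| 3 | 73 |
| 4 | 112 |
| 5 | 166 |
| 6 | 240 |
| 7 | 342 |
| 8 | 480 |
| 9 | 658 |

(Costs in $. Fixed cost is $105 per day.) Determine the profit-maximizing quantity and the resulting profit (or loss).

Compute π = P·q − TC at each output: q=0: -105; q=1: -93; q=2: -78; q=3: -67; q=4: -69; q=5: -86; q=6: -123; q=7: -188; q=8: -289; q=9: -430.
Profit is maximized at q = 3. AVC there is 73/3 = $24.33 ≤ P, so producing beats shutting down (which would give -$105).

q = 3; profit = -$67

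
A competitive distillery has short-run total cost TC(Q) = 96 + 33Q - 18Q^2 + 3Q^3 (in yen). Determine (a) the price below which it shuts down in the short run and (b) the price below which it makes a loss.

AVC = 33 - 18Q + 3Q^2; minimized at Q = 3, giving min AVC = ¥6. That is the shutdown price.
ATC = 96/Q + 33 - 18Q + 3Q^2. Setting dATC/dQ = −96/Q^2 − 18 + 6Q = 0 gives Q = 4 (since 6·4^3 − 18·4^2 = 96).
min ATC = 96/4 + 33 − 18·4 + 3·4^2 = ¥33. That is the break-even price.
For ¥6 ≤ P < ¥33 the firm produces at a loss; below ¥6 it shuts down.

Shutdown price = ¥6; break-even price = ¥33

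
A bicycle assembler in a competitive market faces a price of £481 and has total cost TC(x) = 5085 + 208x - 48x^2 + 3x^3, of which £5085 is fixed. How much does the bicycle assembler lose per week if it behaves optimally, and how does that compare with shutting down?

Profit = -£15 at x = 13

AVC = 208 - 48x + 3x^2 has its minimum £16 at x = 8; price £481 clears that bar, so the firm operates.
With MC = 208 - 96x + 9x^2, P = MC on the upward-sloping part at x* = 13.
TR = 481·13 = 6253. TC = 5085 + 1183 = 6268. Profit = 6253 − 6268 = -£15.
That loss of £15 beats the £5085 the firm would lose by shutting down; producing recovers £5070 of fixed cost.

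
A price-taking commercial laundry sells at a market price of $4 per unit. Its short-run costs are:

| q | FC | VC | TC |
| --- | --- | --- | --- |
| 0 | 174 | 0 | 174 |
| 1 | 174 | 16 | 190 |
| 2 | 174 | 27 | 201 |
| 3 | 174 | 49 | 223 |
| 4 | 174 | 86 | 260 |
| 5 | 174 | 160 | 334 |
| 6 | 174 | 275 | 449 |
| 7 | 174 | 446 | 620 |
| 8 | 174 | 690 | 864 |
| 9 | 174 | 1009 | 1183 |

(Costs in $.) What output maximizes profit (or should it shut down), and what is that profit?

Profit at each row (π = 4q − TC): q=0: -174; q=1: -186; q=2: -193; q=3: -211; q=4: -244; q=5: -314; q=6: -425; q=7: -592; q=8: -832; q=9: -1147.
Profit is highest at q = 0. Equivalently, the lowest AVC in the table is 27/2 ≈ $13.50 at q = 2, and P = $4 falls below it — price never covers variable cost, so the firm shuts down and loses only its fixed cost.

q = 0 (shut down); profit = -$174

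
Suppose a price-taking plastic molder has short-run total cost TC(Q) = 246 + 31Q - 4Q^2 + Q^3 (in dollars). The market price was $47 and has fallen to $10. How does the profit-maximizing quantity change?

Output falls from 4 to 0 (the firm shuts down)

AVC = 31 - 4Q + Q^2, minimized at Q = 2 where min AVC = $27. MC = 31 - 8Q + 3Q^2.
With P = $47 above the shutdown price, P = MC gives Q = 4.
At P = $10 < min AVC = $27, price no longer covers variable cost at any output, so the firm shuts down: Q = 0.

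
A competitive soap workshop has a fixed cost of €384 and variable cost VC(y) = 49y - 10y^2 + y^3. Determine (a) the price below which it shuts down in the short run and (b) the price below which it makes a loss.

Shutdown price = €24; break-even price = €81

Shutdown price = min AVC. AVC = 49 - 10y + y^2, with vertex at y = 5 and minimum €24.
ATC = 384/y + 49 - 10y + y^2. Setting dATC/dy = −384/y^2 − 10 + 2y = 0 gives y = 8 (since 2·8^3 − 10·8^2 = 384).
min ATC = 384/8 + 49 − 10·8 + 8^2 = €81. That is the break-even price.
For €24 ≤ P < €81 the firm produces at a loss; below €24 it shuts down.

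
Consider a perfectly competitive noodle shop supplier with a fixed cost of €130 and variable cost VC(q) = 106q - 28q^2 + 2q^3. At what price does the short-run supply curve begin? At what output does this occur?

€8 per unit, at q = 7

Short-run supply begins at min AVC. From VC = 106q - 28q^2 + 2q^3, AVC = 106 - 28q + 2q^2.
At the minimum of AVC, MC = AVC. MC = 106 - 56q + 6q^2; setting MC = AVC gives 4q^2 - 28q = 0, so q = 7. min AVC = 8.
For P < €8 the firm produces nothing.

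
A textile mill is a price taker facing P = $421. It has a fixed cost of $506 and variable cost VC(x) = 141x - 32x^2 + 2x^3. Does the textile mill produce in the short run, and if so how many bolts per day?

Produce at x = 14

Variable cost is VC = 141x - 32x^2 + 2x^3, so AVC = VC/x = 141 - 32x + 2x^2 and MC = dTC/dx = 141 - 64x + 6x^2.
The AVC parabola has its vertex at x = 32/4 = 8, where AVC = 141 - 32·8 + 2·8^2 = $13.
Because $421 ≥ $13, revenue can cover variable cost; the firm operates.
Solving P = MC: -280 - 64x + 6x^2 = 0 ⇒ x = -10/3 or 14. On the upward-sloping branch, x* = 14.
Check: AVC at x = 14 is $85 ≤ P, so revenue covers variable cost.
Profit = P·x − TC = 421·14 − 1696 = $4198.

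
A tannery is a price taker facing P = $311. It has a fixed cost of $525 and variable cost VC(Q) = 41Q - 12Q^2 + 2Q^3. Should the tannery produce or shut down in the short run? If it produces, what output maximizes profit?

Strip out fixed cost: VC = 41Q - 12Q^2 + 2Q^3. Then AVC = 41 - 12Q + 2Q^2 and MC = 41 - 24Q + 6Q^2.
AVC hits its minimum where MC = AVC, at Q = 3, giving min AVC = 41 - 12·3 + 2·3^2 = $23.
Since P = $311 ≥ min AVC = $23, price covers variable cost and the firm should produce.
Set P = MC: 311 = 41 - 24Q + 6Q^2 → -270 - 24Q + 6Q^2 = 0. The roots are Q = -5 and Q = 9; the profit-maximizing output is on the rising part of MC, so Q* = 9.
Check: AVC at Q = 9 is $95 ≤ P, so revenue covers variable cost.
Profit = P·Q − TC = 311·9 − 1380 = $1419.

Produce at Q = 9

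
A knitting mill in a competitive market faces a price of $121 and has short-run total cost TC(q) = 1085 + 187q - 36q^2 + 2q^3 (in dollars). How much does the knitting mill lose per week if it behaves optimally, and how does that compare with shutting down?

Profit = -$117 at q = 11

AVC = 187 - 36q + 2q^2; min AVC = $25 at q = 9. Since P = $121 ≥ min AVC, the firm produces.
MC = 187 - 72q + 6q^2. Setting P = MC and taking the root on the rising branch gives q* = 11.
TR = 121·11 = 1331. TC = 1085 + 363 = 1448. Profit = 1331 − 1448 = -$117.
By producing, the firm covers all variable cost plus $968 of fixed cost; shutting down would lose the full $1085.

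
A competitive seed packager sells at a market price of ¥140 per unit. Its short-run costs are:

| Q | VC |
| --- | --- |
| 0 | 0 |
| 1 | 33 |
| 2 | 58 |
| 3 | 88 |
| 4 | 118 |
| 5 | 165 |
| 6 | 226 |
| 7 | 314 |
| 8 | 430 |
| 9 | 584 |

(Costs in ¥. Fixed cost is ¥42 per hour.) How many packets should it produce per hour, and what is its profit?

Tabulate TR − TC: Q=0: -42; Q=1: 65; Q=2: 180; Q=3: 290; Q=4: 400; Q=5: 493; Q=6: 572; Q=7: 624; Q=8: 648; Q=9: 634.
Profit is maximized at Q = 8. AVC there is 430/8 = ¥53.75 ≤ P, so producing beats shutting down (which would give -¥42).

Q = 8; profit = ¥648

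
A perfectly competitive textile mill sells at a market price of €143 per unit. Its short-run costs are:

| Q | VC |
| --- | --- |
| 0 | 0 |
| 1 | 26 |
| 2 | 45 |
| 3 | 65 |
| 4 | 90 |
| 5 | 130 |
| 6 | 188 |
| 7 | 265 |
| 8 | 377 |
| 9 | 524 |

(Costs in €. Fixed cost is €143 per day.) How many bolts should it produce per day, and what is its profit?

Q = 8; profit = €624

Profit at each row (π = 143Q − TC): Q=0: -143; Q=1: -26; Q=2: 98; Q=3: 221; Q=4: 339; Q=5: 442; Q=6: 527; Q=7: 593; Q=8: 624; Q=9: 620.
Profit is maximized at Q = 8. AVC there is 377/8 = €47.12 ≤ P, so producing beats shutting down (which would give -€143).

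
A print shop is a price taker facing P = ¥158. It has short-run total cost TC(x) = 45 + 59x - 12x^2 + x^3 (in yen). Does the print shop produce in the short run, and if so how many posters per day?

Produce at x = 11

Strip out fixed cost: VC = 59x - 12x^2 + x^3. Then AVC = 59 - 12x + x^2 and MC = 59 - 24x + 3x^2.
The AVC parabola has its vertex at x = 12/2 = 6, where AVC = 59 - 12·6 + 6^2 = ¥23.
Since P = ¥158 ≥ min AVC = ¥23, price covers variable cost and the firm should produce.
P = MC gives -99 - 24x + 3x^2 = 0, with roots -3 and 11. Take the larger (rising MC): x* = 11.
Check: AVC at x = 11 is ¥48 ≤ P, so revenue covers variable cost.
Profit = P·x − TC = 158·11 − 573 = ¥1165.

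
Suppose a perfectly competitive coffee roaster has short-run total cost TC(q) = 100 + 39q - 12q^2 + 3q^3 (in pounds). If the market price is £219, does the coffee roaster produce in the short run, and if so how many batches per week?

Produce at q = 6

Variable cost is VC = 39q - 12q^2 + 3q^3, so AVC = VC/q = 39 - 12q + 3q^2 and MC = dTC/dq = 39 - 24q + 9q^2.
The AVC parabola has its vertex at q = 12/6 = 2, where AVC = 39 - 12·2 + 3·2^2 = £27.
P = £219 exceeds min AVC = £27, so the firm stays open.
Set P = MC: 219 = 39 - 24q + 9q^2 → -180 - 24q + 9q^2 = 0. The roots are q = -10/3 and q = 6; the profit-maximizing output is on the rising part of MC, so q* = 6.
Check: AVC at q = 6 is £75 ≤ P, so revenue covers variable cost.
Profit = P·q − TC = 219·6 − 550 = £764.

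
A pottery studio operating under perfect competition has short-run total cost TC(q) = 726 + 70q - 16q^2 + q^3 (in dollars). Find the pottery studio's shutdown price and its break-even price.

Shutdown price = $6; break-even price = $81

AVC = 70 - 16q + q^2; minimized at q = 8, giving min AVC = $6. That is the shutdown price.
ATC = 726/q + 70 - 16q + q^2. Setting dATC/dq = −726/q^2 − 16 + 2q = 0 gives q = 11 (since 2·11^3 − 16·11^2 = 726).
min ATC = 726/11 + 70 − 16·11 + 11^2 = $81. That is the break-even price.
Between these two prices the firm operates at a loss; above $81 it earns a profit.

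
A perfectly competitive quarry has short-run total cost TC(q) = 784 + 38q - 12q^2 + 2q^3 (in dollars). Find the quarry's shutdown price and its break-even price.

Shutdown price = $20; break-even price = $164

Shutdown price = min AVC. AVC = 38 - 12q + 2q^2, with vertex at q = 3 and minimum $20.
ATC = 784/q + 38 - 12q + 2q^2. Setting dATC/dq = −784/q^2 − 12 + 4q = 0 gives q = 7 (since 4·7^3 − 12·7^2 = 784).
min ATC = 784/7 + 38 − 12·7 + 2·7^2 = $164. That is the break-even price.
For $20 ≤ P < $164 the firm produces at a loss; below $20 it shuts down.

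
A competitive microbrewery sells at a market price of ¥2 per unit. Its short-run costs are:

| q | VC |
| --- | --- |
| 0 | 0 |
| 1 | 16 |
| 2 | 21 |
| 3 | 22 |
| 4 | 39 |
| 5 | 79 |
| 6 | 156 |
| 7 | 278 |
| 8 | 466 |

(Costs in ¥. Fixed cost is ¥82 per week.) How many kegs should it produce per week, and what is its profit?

Profit at each row (π = 2q − TC): q=0: -82; q=1: -96; q=2: -99; q=3: -98; q=4: -113; q=5: -151; q=6: -226; q=7: -346; q=8: -532.
Profit is highest at q = 0. Equivalently, the lowest AVC in the table is 22/3 ≈ ¥7.33 at q = 3, and P = ¥2 falls below it — price never covers variable cost, so the firm shuts down and loses only its fixed cost.

q = 0 (shut down); profit = -¥82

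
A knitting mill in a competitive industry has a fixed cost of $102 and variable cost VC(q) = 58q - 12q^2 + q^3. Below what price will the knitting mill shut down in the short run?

Short-run supply begins at min AVC. From VC = 58q - 12q^2 + q^3, AVC = 58 - 12q + q^2.
At the minimum of AVC, MC = AVC. MC = 58 - 24q + 3q^2; setting MC = AVC gives 2q^2 - 12q = 0, so q = 6. min AVC = 22.
The firm shuts down for any P below $22.

$22 per unit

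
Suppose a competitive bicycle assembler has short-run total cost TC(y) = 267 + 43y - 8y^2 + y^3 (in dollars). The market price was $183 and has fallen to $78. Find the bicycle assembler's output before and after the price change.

MC = 43 - 16y + 3y^2; the shutdown threshold is min AVC = $27 (at y = 4).
With P = $183 above the shutdown price, P = MC gives y = 10.
At P = $78 ≥ min AVC, set P = MC: y = 7. The firm stays open but cuts output.

Output falls from 10 to 7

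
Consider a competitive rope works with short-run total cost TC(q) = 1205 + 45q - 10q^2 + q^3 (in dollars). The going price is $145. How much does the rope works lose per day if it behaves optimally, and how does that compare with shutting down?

Profit = -$205 at q = 10

AVC = 45 - 10q + q^2 has its minimum $20 at q = 5; price $145 clears that bar, so the firm operates.
With MC = 45 - 20q + 3q^2, P = MC on the upward-sloping part at q* = 10.
TR = 145·10 = 1450. TC = 1205 + 450 = 1655. Profit = 1450 − 1655 = -$205.
Shutting down would mean losing the fixed cost of $1205, so operating at a loss of $205 is better by $1000.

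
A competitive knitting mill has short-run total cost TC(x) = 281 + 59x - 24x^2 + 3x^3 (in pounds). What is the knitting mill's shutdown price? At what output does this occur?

£11 per unit, at x = 4

Short-run supply begins at min AVC. From VC = 59x - 24x^2 + 3x^3, AVC = 59 - 24x + 3x^2.
At the minimum of AVC, MC = AVC. MC = 59 - 48x + 9x^2; setting MC = AVC gives 6x^2 - 24x = 0, so x = 4. min AVC = 11.
The firm shuts down for any P below £11.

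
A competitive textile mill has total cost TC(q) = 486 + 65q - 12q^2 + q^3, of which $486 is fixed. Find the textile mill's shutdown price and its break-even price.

Shutdown price = min AVC. AVC = 65 - 12q + q^2, with vertex at q = 6 and minimum $29.
ATC = 486/q + 65 - 12q + q^2. Setting dATC/dq = −486/q^2 − 12 + 2q = 0 gives q = 9 (since 2·9^3 − 12·9^2 = 486).
min ATC = 486/9 + 65 − 12·9 + 9^2 = $92. That is the break-even price.
For $29 ≤ P < $92 the firm produces at a loss; below $29 it shuts down.

Shutdown price = $29; break-even price = $92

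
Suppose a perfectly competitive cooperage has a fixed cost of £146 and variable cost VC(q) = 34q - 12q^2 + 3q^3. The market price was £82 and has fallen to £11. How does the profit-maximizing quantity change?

MC = 34 - 24q + 9q^2; the shutdown threshold is min AVC = £22 (at q = 2).
At P = £82 ≥ min AVC, set P = MC on the rising branch: q = 4.
At P = £11 < min AVC = £22, price no longer covers variable cost at any output, so the firm shuts down: q = 0.

Output falls from 4 to 0 (the firm shuts down)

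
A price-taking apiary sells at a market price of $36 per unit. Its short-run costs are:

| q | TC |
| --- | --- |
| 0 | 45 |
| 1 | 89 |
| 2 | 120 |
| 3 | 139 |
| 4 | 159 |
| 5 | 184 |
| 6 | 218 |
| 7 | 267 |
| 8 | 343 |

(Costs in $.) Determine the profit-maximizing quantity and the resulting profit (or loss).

Profit at each row (π = 36q − TC): q=0: -45; q=1: -53; q=2: -48; q=3: -31; q=4: -15; q=5: -4; q=6: -2; q=7: -15; q=8: -55.
Profit is maximized at q = 6. AVC there is 173/6 = $28.83 ≤ P, so producing beats shutting down (which would give -$45).

q = 6; profit = -$2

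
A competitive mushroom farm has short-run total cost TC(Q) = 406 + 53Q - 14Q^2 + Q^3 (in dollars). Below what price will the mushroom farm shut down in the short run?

The shutdown price is the minimum of AVC. VC = 53Q - 14Q^2 + Q^3, so AVC = 53 - 14Q + Q^2.
At the minimum of AVC, MC = AVC. MC = 53 - 28Q + 3Q^2; setting MC = AVC gives 2Q^2 - 14Q = 0, so Q = 7. min AVC = 4.
So the shutdown price is $4.

$4 per unit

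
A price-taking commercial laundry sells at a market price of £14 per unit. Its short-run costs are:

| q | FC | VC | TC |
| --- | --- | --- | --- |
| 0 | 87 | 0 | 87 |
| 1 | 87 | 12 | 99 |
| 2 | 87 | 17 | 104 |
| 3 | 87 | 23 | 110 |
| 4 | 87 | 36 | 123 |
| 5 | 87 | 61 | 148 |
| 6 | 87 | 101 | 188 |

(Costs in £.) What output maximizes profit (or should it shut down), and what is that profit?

Compute π = P·q − TC at each output: q=0: -87; q=1: -85; q=2: -76; q=3: -68; q=4: -67; q=5: -78; q=6: -104.
Profit is maximized at q = 4. AVC there is 36/4 = £9 ≤ P, so producing beats shutting down (which would give -£87).

q = 4; profit = -£67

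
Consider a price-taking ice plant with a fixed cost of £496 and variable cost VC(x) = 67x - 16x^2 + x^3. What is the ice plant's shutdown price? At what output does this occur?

The firm shuts down when price falls below the minimum of average variable cost. AVC = VC/x = 67 - 16x + x^2.
At the minimum of AVC, MC = AVC. MC = 67 - 32x + 3x^2; setting MC = AVC gives 2x^2 - 16x = 0, so x = 8. min AVC = 3.
So the shutdown price is £3.

£3 per unit, at x = 8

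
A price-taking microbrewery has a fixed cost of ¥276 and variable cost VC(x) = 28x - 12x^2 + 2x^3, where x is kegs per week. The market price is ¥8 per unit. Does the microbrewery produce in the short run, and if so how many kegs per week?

Shut down

Strip out fixed cost: VC = 28x - 12x^2 + 2x^3. Then AVC = 28 - 12x + 2x^2 and MC = 28 - 24x + 6x^2.
The AVC parabola has its vertex at x = 12/4 = 3, where AVC = 28 - 12·3 + 2·3^2 = ¥10.
With P < min AVC (¥8 < ¥10), every unit sold adds to the loss.
Shutting down limits the loss to fixed cost, ¥276.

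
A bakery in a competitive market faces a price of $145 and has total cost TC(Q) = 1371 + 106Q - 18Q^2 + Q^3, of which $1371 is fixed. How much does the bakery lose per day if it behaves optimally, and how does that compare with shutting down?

Profit = -$19 at Q = 13

AVC = 106 - 18Q + Q^2; min AVC = $25 at Q = 9. Since P = $145 ≥ min AVC, the firm produces.
MC = 106 - 36Q + 3Q^2. Setting P = MC and taking the root on the rising branch gives Q* = 13.
TR = 145·13 = 1885. TC = 1371 + 533 = 1904. Profit = 1885 − 1904 = -$19.
By producing, the firm covers all variable cost plus $1352 of fixed cost; shutting down would lose the full $1371.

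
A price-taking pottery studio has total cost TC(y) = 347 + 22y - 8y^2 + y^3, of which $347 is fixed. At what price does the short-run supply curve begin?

The firm shuts down when price falls below the minimum of average variable cost. AVC = VC/y = 22 - 8y + y^2.
dAVC/dy = -8 + 2y = 0 gives y = 4. min AVC = 22 - 8·4 + 4^2 = 6.
The firm shuts down for any P below $6.

$6 per unit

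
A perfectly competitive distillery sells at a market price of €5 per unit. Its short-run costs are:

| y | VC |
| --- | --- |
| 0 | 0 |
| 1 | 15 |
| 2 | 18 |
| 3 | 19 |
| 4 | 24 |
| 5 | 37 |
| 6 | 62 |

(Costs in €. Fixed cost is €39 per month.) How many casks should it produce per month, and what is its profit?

Tabulate TR − TC: y=0: -39; y=1: -49; y=2: -47; y=3: -43; y=4: -43; y=5: -51; y=6: -71.
Profit is highest at y = 0. Equivalently, the lowest AVC in the table is 24/4 ≈ €6 at y = 4, and P = €5 falls below it — price never covers variable cost, so the firm shuts down and loses only its fixed cost.

y = 0 (shut down); profit = -€39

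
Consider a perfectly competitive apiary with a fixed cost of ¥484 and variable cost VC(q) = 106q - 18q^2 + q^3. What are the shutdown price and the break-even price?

Shutdown price = min AVC. AVC = 106 - 18q + q^2, with vertex at q = 9 and minimum ¥25.
ATC = 484/q + 106 - 18q + q^2. Setting dATC/dq = −484/q^2 − 18 + 2q = 0 gives q = 11 (since 2·11^3 − 18·11^2 = 484).
min ATC = 484/11 + 106 − 18·11 + 11^2 = ¥73. That is the break-even price.
Between these two prices the firm operates at a loss; above ¥73 it earns a profit.

Shutdown price = ¥25; break-even price = ¥73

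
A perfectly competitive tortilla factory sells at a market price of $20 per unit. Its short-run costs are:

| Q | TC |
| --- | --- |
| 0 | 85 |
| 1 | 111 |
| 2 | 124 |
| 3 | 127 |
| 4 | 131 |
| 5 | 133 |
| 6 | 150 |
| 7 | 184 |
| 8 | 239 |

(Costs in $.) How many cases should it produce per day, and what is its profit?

Q = 6; profit = -$30

Tabulate TR − TC: Q=0: -85; Q=1: -91; Q=2: -84; Q=3: -67; Q=4: -51; Q=5: -33; Q=6: -30; Q=7: -44; Q=8: -79.
Profit is maximized at Q = 6. AVC there is 65/6 = $10.83 ≤ P, so producing beats shutting down (which would give -$85).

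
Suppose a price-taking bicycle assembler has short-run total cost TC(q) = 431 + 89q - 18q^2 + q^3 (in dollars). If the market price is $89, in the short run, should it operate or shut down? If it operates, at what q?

Produce at q = 12

Strip out fixed cost: VC = 89q - 18q^2 + q^3. Then AVC = 89 - 18q + q^2 and MC = 89 - 36q + 3q^2.
AVC is minimized where dAVC/dq = -18 + 2q = 0, at q = 9; min AVC = 89 - 18·9 + 9^2 = $8.
Because $89 ≥ $8, revenue can cover variable cost; the firm operates.
P = MC gives -36q + 3q^2 = 0, with roots 0 and 12. Take the larger (rising MC): q* = 12.
Check: AVC at q = 12 is $17 ≤ P, so revenue covers variable cost.
Profit = P·q − TC = 89·12 − 635 = $433.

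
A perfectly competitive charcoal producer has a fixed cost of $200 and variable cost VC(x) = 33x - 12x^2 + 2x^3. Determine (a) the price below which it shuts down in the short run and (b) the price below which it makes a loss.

Shutdown price = $15; break-even price = $63

Shutdown price = min AVC. AVC = 33 - 12x + 2x^2, with vertex at x = 3 and minimum $15.
ATC = 200/x + 33 - 12x + 2x^2. Setting dATC/dx = −200/x^2 − 12 + 4x = 0 gives x = 5 (since 4·5^3 − 12·5^2 = 200).
min ATC = 200/5 + 33 − 12·5 + 2·5^2 = $63. That is the break-even price.
For $15 ≤ P < $63 the firm produces at a loss; below $15 it shuts down.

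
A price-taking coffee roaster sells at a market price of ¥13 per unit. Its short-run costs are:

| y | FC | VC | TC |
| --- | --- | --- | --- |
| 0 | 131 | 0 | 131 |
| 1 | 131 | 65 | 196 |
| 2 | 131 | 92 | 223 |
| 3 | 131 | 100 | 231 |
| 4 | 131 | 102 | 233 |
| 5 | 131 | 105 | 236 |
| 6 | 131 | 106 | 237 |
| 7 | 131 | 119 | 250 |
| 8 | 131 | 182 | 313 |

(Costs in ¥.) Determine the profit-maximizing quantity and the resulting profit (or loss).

Tabulate TR − TC: y=0: -131; y=1: -183; y=2: -197; y=3: -192; y=4: -181; y=5: -171; y=6: -159; y=7: -159; y=8: -209.
Profit is highest at y = 0. Equivalently, the lowest AVC in the table is 119/7 ≈ ¥17 at y = 7, and P = ¥13 falls below it — price never covers variable cost, so the firm shuts down and loses only its fixed cost.

y = 0 (shut down); profit = -¥131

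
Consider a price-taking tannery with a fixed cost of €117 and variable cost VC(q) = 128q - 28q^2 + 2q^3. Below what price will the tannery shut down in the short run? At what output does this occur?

The firm shuts down when price falls below the minimum of average variable cost. AVC = VC/q = 128 - 28q + 2q^2.
dAVC/dq = -28 + 4q = 0 gives q = 7. min AVC = 128 - 28·7 + 2·7^2 = 30.
So the shutdown price is €30.

€30 per unit, at q = 7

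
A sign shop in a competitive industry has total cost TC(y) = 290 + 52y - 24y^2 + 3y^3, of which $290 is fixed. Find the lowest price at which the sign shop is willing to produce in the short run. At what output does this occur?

$4 per unit, at y = 4

The firm shuts down when price falls below the minimum of average variable cost. AVC = VC/y = 52 - 24y + 3y^2.
dAVC/dy = -24 + 6y = 0 gives y = 4. min AVC = 52 - 24·4 + 3·4^2 = 4.
For P < $4 the firm produces nothing.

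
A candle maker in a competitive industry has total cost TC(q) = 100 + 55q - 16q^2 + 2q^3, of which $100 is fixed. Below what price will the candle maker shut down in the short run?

$23 per unit

Short-run supply begins at min AVC. From VC = 55q - 16q^2 + 2q^3, AVC = 55 - 16q + 2q^2.
At the minimum of AVC, MC = AVC. MC = 55 - 32q + 6q^2; setting MC = AVC gives 4q^2 - 16q = 0, so q = 4. min AVC = 23.
The firm shuts down for any P below $23.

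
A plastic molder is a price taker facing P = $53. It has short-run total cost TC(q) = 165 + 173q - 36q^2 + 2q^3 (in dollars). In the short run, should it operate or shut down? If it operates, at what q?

Variable cost is VC = 173q - 36q^2 + 2q^3, so AVC = VC/q = 173 - 36q + 2q^2 and MC = dTC/dq = 173 - 72q + 6q^2.
AVC hits its minimum where MC = AVC, at q = 9, giving min AVC = 173 - 36·9 + 2·9^2 = $11.
Because $53 ≥ $11, revenue can cover variable cost; the firm operates.
P = MC gives 120 - 72q + 6q^2 = 0, with roots 2 and 10. Take the larger (rising MC): q* = 10.
Check: AVC at q = 10 is $13 ≤ P, so revenue covers variable cost.
Profit = P·q − TC = 53·10 − 295 = $235.

Produce at q = 10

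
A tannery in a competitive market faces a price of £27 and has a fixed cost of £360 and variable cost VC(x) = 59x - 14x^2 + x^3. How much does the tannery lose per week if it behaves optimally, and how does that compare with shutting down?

Profit = -£232 at x = 8

AVC = 59 - 14x + x^2; min AVC = £10 at x = 7. Since P = £27 ≥ min AVC, the firm produces.
MC = 59 - 28x + 3x^2. Setting P = MC and taking the root on the rising branch gives x* = 8.
TR = 27·8 = 216. TC = 360 + 88 = 448. Profit = 216 − 448 = -£232.
Shutting down would mean losing the fixed cost of £360, so operating at a loss of £232 is better by £128.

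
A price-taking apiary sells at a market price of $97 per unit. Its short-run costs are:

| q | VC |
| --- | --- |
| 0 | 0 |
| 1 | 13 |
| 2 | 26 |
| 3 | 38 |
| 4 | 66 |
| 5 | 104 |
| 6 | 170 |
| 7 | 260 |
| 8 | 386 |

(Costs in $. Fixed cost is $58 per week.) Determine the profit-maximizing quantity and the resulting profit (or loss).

Compute π = P·q − TC at each output: q=0: -58; q=1: 26; q=2: 110; q=3: 195; q=4: 264; q=5: 323; q=6: 354; q=7: 361; q=8: 332.
Profit is maximized at q = 7. AVC there is 260/7 = $37.14 ≤ P, so producing beats shutting down (which would give -$58).

q = 7; profit = $361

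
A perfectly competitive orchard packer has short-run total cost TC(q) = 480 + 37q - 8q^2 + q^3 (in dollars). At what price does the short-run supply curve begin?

$21 per unit

The shutdown price is the minimum of AVC. VC = 37q - 8q^2 + q^3, so AVC = 37 - 8q + q^2.
dAVC/dq = -8 + 2q = 0 gives q = 4. min AVC = 37 - 8·4 + 4^2 = 21.
The firm shuts down for any P below $21.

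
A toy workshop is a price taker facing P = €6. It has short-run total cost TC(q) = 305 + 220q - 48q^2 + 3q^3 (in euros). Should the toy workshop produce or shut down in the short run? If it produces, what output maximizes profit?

Shut down

Strip out fixed cost: VC = 220q - 48q^2 + 3q^3. Then AVC = 220 - 48q + 3q^2 and MC = 220 - 96q + 9q^2.
The AVC parabola has its vertex at q = 48/6 = 8, where AVC = 220 - 48·8 + 3·8^2 = €28.
P = €6 lies below min AVC = €28; no output level covers variable cost.
Shutting down limits the loss to fixed cost, €305.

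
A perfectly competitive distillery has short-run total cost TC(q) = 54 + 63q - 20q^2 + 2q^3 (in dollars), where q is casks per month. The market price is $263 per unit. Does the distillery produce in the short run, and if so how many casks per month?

Produce at q = 10

From TC, MC = TC'(q) = 63 - 40q + 6q^2 and AVC = VC/q = 63 - 20q + 2q^2.
The AVC parabola has its vertex at q = 20/4 = 5, where AVC = 63 - 20·5 + 2·5^2 = $13.
Because $263 ≥ $13, revenue can cover variable cost; the firm operates.
Set P = MC: 263 = 63 - 40q + 6q^2 → -200 - 40q + 6q^2 = 0. The roots are q = -10/3 and q = 10; the profit-maximizing output is on the rising part of MC, so q* = 10.
Check: AVC at q = 10 is $63 ≤ P, so revenue covers variable cost.
Profit = P·q − TC = 263·10 − 684 = $1946.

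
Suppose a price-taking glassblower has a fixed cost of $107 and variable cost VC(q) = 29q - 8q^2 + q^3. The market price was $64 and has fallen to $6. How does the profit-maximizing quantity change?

Output falls from 7 to 0 (the firm shuts down)

MC = 29 - 16q + 3q^2; the shutdown threshold is min AVC = $13 (at q = 4).
At P = $64 ≥ min AVC, set P = MC on the rising branch: q = 7.
At P = $6 < min AVC = $13, price no longer covers variable cost at any output, so the firm shuts down: q = 0.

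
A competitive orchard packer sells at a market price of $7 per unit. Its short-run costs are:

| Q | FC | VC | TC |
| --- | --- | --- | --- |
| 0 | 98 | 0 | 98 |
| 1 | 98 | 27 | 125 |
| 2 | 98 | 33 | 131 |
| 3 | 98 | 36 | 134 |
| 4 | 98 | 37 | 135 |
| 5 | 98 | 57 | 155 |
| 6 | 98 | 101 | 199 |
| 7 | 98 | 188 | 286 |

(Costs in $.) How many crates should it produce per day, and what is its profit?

Q = 0 (shut down); profit = -$98

Compute π = P·Q − TC at each output: Q=0: -98; Q=1: -118; Q=2: -117; Q=3: -113; Q=4: -107; Q=5: -120; Q=6: -157; Q=7: -237.
Profit is highest at Q = 0. Equivalently, the lowest AVC in the table is 37/4 ≈ $9.25 at Q = 4, and P = $7 falls below it — price never covers variable cost, so the firm shuts down and loses only its fixed cost.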